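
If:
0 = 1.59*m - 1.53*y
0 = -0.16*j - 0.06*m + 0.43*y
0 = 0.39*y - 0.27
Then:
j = 1.61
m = 0.67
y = 0.69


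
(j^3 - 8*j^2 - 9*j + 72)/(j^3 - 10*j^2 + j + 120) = (j - 3)/(j - 5)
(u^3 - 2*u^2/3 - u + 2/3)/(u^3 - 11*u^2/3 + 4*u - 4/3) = (u + 1)/(u - 2)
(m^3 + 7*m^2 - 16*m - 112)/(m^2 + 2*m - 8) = (m^2 + 3*m - 28)/(m - 2)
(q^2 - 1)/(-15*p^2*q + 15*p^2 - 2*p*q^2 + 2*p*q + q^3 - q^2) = (-q - 1)/(15*p^2 + 2*p*q - q^2)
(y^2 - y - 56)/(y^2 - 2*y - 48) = (y + 7)/(y + 6)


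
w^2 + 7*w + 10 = (w + 2)*(w + 5)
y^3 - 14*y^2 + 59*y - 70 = (y - 7)*(y - 5)*(y - 2)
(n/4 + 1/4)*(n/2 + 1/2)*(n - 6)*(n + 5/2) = n^4/8 - 3*n^3/16 - 21*n^2/8 - 67*n/16 - 15/8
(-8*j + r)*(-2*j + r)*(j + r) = 16*j^3 + 6*j^2*r - 9*j*r^2 + r^3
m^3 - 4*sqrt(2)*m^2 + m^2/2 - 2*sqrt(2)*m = m*(m + 1/2)*(m - 4*sqrt(2))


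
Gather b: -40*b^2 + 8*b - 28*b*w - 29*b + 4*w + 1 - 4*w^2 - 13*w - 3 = -40*b^2 + b*(-28*w - 21) - 4*w^2 - 9*w - 2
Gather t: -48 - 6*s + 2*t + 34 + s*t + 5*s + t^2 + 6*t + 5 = -s + t^2 + t*(s + 8) - 9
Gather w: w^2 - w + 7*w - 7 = w^2 + 6*w - 7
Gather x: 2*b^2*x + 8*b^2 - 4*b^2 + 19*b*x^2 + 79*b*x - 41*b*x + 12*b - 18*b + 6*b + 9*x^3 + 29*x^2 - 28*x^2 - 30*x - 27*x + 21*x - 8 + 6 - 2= 4*b^2 + 9*x^3 + x^2*(19*b + 1) + x*(2*b^2 + 38*b - 36) - 4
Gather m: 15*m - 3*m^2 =-3*m^2 + 15*m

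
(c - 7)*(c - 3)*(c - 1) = c^3 - 11*c^2 + 31*c - 21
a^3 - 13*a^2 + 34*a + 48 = (a - 8)*(a - 6)*(a + 1)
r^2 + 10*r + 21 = (r + 3)*(r + 7)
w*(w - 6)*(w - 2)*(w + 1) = w^4 - 7*w^3 + 4*w^2 + 12*w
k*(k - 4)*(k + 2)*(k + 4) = k^4 + 2*k^3 - 16*k^2 - 32*k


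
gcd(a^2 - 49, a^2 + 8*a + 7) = a + 7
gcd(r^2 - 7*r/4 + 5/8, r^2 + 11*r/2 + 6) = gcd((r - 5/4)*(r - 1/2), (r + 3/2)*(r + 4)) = 1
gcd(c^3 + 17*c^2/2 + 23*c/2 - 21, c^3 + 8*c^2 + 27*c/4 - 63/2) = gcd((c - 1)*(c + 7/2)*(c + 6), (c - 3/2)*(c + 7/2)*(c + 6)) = c^2 + 19*c/2 + 21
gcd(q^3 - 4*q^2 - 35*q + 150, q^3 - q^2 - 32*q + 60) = q^2 + q - 30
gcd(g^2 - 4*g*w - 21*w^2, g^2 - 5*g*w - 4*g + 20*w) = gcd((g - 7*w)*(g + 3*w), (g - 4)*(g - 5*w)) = 1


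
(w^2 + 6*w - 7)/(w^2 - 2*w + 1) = (w + 7)/(w - 1)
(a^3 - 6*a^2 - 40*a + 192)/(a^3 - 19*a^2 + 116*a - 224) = (a + 6)/(a - 7)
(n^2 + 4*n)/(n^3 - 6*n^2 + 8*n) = (n + 4)/(n^2 - 6*n + 8)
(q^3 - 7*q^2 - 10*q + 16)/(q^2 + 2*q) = q - 9 + 8/q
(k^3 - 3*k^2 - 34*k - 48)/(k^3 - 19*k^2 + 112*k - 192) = (k^2 + 5*k + 6)/(k^2 - 11*k + 24)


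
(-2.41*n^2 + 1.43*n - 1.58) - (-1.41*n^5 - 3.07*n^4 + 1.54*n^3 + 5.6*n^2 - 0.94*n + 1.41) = 1.41*n^5 + 3.07*n^4 - 1.54*n^3 - 8.01*n^2 + 2.37*n - 2.99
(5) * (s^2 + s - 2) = 5*s^2 + 5*s - 10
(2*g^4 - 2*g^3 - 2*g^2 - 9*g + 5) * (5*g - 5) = 10*g^5 - 20*g^4 - 35*g^2 + 70*g - 25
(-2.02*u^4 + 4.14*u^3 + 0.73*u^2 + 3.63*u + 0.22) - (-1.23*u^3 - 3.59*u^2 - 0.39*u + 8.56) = -2.02*u^4 + 5.37*u^3 + 4.32*u^2 + 4.02*u - 8.34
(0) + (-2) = -2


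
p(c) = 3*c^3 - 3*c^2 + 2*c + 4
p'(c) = 9*c^2 - 6*c + 2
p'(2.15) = 30.70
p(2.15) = 24.25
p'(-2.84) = 91.63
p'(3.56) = 94.70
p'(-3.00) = 101.00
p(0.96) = 5.81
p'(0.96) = 4.53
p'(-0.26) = 4.17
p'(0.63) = 1.79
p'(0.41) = 1.05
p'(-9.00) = 785.00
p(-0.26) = 3.22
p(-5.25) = -523.30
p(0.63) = 4.82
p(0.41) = 4.52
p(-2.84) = -94.60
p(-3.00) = -110.00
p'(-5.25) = 281.56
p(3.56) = 108.45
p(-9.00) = -2444.00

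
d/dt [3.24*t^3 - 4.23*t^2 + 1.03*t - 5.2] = 9.72*t^2 - 8.46*t + 1.03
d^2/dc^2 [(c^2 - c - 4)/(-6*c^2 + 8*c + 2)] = (-3*c^3 + 99*c^2 - 135*c + 71)/(27*c^6 - 108*c^5 + 117*c^4 + 8*c^3 - 39*c^2 - 12*c - 1)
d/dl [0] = 0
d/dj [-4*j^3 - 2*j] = -12*j^2 - 2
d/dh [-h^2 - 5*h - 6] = -2*h - 5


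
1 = 1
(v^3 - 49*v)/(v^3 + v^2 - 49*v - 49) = v/(v + 1)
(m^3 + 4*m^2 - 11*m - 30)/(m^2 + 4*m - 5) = (m^2 - m - 6)/(m - 1)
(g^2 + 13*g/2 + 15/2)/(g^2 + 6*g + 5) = (g + 3/2)/(g + 1)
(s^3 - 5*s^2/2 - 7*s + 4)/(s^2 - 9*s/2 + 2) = s + 2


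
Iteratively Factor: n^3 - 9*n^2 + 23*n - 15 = (n - 1)*(n^2 - 8*n + 15) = (n - 3)*(n - 1)*(n - 5)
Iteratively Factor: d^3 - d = (d + 1)*(d^2 - d) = d*(d + 1)*(d - 1)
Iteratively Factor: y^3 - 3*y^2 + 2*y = (y)*(y^2 - 3*y + 2) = y*(y - 2)*(y - 1)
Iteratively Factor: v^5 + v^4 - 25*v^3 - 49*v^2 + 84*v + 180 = (v + 3)*(v^4 - 2*v^3 - 19*v^2 + 8*v + 60) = (v - 5)*(v + 3)*(v^3 + 3*v^2 - 4*v - 12) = (v - 5)*(v + 2)*(v + 3)*(v^2 + v - 6) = (v - 5)*(v + 2)*(v + 3)^2*(v - 2)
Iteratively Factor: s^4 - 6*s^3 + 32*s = (s - 4)*(s^3 - 2*s^2 - 8*s) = (s - 4)^2*(s^2 + 2*s) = (s - 4)^2*(s + 2)*(s)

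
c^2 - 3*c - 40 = (c - 8)*(c + 5)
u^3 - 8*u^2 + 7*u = u*(u - 7)*(u - 1)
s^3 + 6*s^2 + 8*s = s*(s + 2)*(s + 4)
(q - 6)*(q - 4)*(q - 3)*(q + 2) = q^4 - 11*q^3 + 28*q^2 + 36*q - 144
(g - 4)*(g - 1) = g^2 - 5*g + 4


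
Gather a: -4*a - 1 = -4*a - 1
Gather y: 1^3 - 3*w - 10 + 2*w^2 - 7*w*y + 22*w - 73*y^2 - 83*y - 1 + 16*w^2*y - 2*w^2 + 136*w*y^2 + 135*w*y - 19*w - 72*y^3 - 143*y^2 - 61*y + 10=-72*y^3 + y^2*(136*w - 216) + y*(16*w^2 + 128*w - 144)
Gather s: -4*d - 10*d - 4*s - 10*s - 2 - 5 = -14*d - 14*s - 7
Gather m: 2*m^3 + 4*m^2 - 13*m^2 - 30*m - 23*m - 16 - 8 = 2*m^3 - 9*m^2 - 53*m - 24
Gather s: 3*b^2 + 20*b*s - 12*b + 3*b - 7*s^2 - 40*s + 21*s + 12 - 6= 3*b^2 - 9*b - 7*s^2 + s*(20*b - 19) + 6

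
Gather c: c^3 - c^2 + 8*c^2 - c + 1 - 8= c^3 + 7*c^2 - c - 7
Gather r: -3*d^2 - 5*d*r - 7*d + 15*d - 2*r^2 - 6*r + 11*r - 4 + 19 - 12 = -3*d^2 + 8*d - 2*r^2 + r*(5 - 5*d) + 3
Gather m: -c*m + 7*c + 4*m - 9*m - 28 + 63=7*c + m*(-c - 5) + 35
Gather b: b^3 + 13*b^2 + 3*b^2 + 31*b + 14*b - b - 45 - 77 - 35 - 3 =b^3 + 16*b^2 + 44*b - 160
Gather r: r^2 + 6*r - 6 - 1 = r^2 + 6*r - 7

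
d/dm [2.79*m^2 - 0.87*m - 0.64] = 5.58*m - 0.87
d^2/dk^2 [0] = 0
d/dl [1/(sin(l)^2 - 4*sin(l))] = 2*(2 - sin(l))*cos(l)/((sin(l) - 4)^2*sin(l)^2)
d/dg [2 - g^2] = -2*g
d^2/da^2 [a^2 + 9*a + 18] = 2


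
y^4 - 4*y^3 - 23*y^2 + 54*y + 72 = (y - 6)*(y - 3)*(y + 1)*(y + 4)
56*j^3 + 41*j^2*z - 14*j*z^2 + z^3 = (-8*j + z)*(-7*j + z)*(j + z)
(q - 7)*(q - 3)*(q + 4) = q^3 - 6*q^2 - 19*q + 84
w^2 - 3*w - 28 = (w - 7)*(w + 4)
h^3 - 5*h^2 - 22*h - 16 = (h - 8)*(h + 1)*(h + 2)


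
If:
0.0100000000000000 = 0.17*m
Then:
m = 0.06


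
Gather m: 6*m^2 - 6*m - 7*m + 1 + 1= 6*m^2 - 13*m + 2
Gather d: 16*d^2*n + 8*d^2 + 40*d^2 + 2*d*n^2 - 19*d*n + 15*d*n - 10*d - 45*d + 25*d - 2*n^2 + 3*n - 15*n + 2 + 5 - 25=d^2*(16*n + 48) + d*(2*n^2 - 4*n - 30) - 2*n^2 - 12*n - 18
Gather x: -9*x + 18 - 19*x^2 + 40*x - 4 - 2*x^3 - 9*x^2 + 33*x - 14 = -2*x^3 - 28*x^2 + 64*x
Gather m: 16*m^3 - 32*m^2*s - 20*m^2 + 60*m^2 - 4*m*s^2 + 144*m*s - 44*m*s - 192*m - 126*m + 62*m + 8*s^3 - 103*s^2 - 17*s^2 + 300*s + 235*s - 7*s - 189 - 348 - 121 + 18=16*m^3 + m^2*(40 - 32*s) + m*(-4*s^2 + 100*s - 256) + 8*s^3 - 120*s^2 + 528*s - 640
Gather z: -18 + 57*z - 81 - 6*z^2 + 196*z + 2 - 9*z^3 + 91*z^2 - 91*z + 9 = -9*z^3 + 85*z^2 + 162*z - 88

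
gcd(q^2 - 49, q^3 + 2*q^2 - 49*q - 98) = q^2 - 49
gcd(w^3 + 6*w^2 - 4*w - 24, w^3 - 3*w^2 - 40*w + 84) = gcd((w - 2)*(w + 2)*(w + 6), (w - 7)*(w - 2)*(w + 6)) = w^2 + 4*w - 12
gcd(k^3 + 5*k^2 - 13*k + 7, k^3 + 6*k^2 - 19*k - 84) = k + 7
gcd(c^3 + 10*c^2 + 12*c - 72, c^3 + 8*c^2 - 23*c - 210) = c + 6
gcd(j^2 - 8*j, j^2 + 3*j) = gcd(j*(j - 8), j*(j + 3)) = j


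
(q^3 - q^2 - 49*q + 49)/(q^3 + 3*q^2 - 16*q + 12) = (q^2 - 49)/(q^2 + 4*q - 12)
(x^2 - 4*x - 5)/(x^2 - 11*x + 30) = (x + 1)/(x - 6)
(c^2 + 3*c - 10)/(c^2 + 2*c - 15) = (c - 2)/(c - 3)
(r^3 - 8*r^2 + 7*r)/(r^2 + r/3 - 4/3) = 3*r*(r - 7)/(3*r + 4)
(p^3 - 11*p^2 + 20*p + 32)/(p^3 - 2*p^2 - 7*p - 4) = (p - 8)/(p + 1)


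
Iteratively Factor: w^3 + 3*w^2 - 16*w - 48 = (w + 4)*(w^2 - w - 12) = (w + 3)*(w + 4)*(w - 4)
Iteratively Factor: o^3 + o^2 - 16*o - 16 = (o + 1)*(o^2 - 16) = (o - 4)*(o + 1)*(o + 4)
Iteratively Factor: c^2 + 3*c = (c)*(c + 3)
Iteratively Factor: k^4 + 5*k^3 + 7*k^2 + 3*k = (k + 1)*(k^3 + 4*k^2 + 3*k) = k*(k + 1)*(k^2 + 4*k + 3) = k*(k + 1)*(k + 3)*(k + 1)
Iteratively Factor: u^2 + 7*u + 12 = (u + 4)*(u + 3)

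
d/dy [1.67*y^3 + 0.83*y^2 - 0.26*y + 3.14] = 5.01*y^2 + 1.66*y - 0.26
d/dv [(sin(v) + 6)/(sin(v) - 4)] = -10*cos(v)/(sin(v) - 4)^2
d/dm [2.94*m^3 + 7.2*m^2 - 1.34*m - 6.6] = 8.82*m^2 + 14.4*m - 1.34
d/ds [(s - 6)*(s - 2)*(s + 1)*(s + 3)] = 4*s^3 - 12*s^2 - 34*s + 24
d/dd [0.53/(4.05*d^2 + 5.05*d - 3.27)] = (-4.293*d - 2.6765)/(4.05*d^2 + 5.05*d - 3.27)^2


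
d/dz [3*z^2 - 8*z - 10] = 6*z - 8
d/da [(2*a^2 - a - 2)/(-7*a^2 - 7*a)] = (-3*a^2 - 4*a - 2)/(7*a^2*(a^2 + 2*a + 1))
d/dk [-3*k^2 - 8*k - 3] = -6*k - 8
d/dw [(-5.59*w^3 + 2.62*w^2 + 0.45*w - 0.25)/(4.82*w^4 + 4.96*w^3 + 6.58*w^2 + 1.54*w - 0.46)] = (26.9438*w^6 - 25.2568*w^5 - 56.2844*w^4 - 16.8612*w^3 + 12.508*w^2 + 0.8796*w + 0.178)/(23.2324*w^8 + 47.8144*w^7 + 88.0328*w^6 + 80.1192*w^5 + 54.1388*w^4 + 15.7032*w^3 - 3.682*w^2 - 1.4168*w + 0.2116)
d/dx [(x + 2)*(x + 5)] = 2*x + 7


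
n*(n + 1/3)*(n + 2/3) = n^3 + n^2 + 2*n/9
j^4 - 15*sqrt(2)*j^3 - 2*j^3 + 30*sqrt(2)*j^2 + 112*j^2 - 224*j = j*(j - 2)*(j - 8*sqrt(2))*(j - 7*sqrt(2))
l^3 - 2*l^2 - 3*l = l*(l - 3)*(l + 1)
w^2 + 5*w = w*(w + 5)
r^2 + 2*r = r*(r + 2)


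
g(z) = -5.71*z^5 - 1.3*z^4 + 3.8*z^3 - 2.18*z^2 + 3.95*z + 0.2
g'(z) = -28.55*z^4 - 5.2*z^3 + 11.4*z^2 - 4.36*z + 3.95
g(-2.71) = 662.35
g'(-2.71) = -1336.89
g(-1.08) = -4.77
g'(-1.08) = -10.34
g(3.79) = -4542.61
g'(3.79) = -6022.56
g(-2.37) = 313.94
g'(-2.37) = -753.20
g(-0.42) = -2.09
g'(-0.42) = 7.29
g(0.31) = 1.30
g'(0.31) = 3.28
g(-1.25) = -1.31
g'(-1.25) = -32.33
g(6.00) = -45319.54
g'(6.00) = -37735.81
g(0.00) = 0.20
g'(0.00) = 3.95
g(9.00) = -343069.72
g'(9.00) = -190219.24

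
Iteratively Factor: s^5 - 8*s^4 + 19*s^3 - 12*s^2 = (s)*(s^4 - 8*s^3 + 19*s^2 - 12*s) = s*(s - 3)*(s^3 - 5*s^2 + 4*s) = s^2*(s - 3)*(s^2 - 5*s + 4) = s^2*(s - 3)*(s - 1)*(s - 4)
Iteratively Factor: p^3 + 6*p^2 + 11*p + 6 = (p + 2)*(p^2 + 4*p + 3) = (p + 2)*(p + 3)*(p + 1)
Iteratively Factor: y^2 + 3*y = (y + 3)*(y)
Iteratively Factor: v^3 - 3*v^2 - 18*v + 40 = (v - 5)*(v^2 + 2*v - 8) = (v - 5)*(v - 2)*(v + 4)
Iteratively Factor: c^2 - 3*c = (c - 3)*(c)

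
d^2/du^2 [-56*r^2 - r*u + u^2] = 2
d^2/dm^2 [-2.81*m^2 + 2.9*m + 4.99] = -5.62000000000000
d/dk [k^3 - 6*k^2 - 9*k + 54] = 3*k^2 - 12*k - 9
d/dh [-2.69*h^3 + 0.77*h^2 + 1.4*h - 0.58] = -8.07*h^2 + 1.54*h + 1.4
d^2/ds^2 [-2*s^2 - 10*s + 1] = -4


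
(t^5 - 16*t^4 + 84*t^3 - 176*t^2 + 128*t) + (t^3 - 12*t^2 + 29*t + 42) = t^5 - 16*t^4 + 85*t^3 - 188*t^2 + 157*t + 42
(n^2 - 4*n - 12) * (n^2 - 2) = n^4 - 4*n^3 - 14*n^2 + 8*n + 24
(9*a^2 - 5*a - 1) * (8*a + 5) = 72*a^3 + 5*a^2 - 33*a - 5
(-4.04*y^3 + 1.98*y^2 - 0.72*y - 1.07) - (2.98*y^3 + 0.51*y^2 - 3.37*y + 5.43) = -7.02*y^3 + 1.47*y^2 + 2.65*y - 6.5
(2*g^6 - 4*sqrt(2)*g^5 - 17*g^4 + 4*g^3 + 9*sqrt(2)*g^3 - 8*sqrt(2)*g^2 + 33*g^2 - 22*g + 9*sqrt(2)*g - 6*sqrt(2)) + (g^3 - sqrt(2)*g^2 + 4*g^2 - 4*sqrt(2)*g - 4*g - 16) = 2*g^6 - 4*sqrt(2)*g^5 - 17*g^4 + 5*g^3 + 9*sqrt(2)*g^3 - 9*sqrt(2)*g^2 + 37*g^2 - 26*g + 5*sqrt(2)*g - 16 - 6*sqrt(2)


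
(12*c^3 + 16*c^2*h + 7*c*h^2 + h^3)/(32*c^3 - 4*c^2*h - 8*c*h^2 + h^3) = (6*c^2 + 5*c*h + h^2)/(16*c^2 - 10*c*h + h^2)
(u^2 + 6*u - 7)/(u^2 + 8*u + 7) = (u - 1)/(u + 1)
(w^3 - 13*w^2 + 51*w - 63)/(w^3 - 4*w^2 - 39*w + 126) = (w - 3)/(w + 6)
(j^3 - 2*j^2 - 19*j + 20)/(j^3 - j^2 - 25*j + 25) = (j + 4)/(j + 5)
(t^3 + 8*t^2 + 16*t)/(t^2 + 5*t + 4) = t*(t + 4)/(t + 1)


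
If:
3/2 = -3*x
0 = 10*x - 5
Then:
No Solution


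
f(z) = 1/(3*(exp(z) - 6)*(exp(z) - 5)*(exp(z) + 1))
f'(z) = -exp(z)/(3*(exp(z) - 6)*(exp(z) - 5)*(exp(z) + 1)^2) - exp(z)/(3*(exp(z) - 6)*(exp(z) - 5)^2*(exp(z) + 1)) - exp(z)/(3*(exp(z) - 6)^2*(exp(z) - 5)*(exp(z) + 1)) = -((exp(z) - 6)*(exp(z) - 5) + (exp(z) - 6)*(exp(z) + 1) + (exp(z) - 5)*(exp(z) + 1))/(12*(exp(z) - 6)^2*(exp(z) - 5)^2*cosh(z/2)^2)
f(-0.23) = 0.01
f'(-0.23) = -0.00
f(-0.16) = 0.01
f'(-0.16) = -0.00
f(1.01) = 0.01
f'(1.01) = 0.02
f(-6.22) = 0.01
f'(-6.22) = -0.00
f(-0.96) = 0.01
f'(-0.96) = -0.00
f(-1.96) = 0.01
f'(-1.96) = -0.00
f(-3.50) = 0.01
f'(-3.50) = -0.00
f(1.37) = 0.03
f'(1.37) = 0.15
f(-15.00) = 0.01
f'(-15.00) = 0.00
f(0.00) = 0.01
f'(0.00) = 0.00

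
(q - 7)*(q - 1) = q^2 - 8*q + 7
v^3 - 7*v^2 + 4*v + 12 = (v - 6)*(v - 2)*(v + 1)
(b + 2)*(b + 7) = b^2 + 9*b + 14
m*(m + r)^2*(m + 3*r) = m^4 + 5*m^3*r + 7*m^2*r^2 + 3*m*r^3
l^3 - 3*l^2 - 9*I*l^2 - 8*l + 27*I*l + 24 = (l - 3)*(l - 8*I)*(l - I)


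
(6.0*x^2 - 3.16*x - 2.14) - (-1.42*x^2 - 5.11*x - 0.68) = 7.42*x^2 + 1.95*x - 1.46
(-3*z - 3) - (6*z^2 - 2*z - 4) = -6*z^2 - z + 1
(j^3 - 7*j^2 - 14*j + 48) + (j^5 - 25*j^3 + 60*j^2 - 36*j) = j^5 - 24*j^3 + 53*j^2 - 50*j + 48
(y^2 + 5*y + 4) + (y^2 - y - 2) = 2*y^2 + 4*y + 2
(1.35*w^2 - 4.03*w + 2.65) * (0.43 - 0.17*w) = -0.2295*w^3 + 1.2656*w^2 - 2.1834*w + 1.1395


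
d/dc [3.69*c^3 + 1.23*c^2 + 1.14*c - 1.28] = 11.07*c^2 + 2.46*c + 1.14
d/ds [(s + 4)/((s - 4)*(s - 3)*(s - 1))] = 2*(-s^3 - 2*s^2 + 32*s - 44)/(s^6 - 16*s^5 + 102*s^4 - 328*s^3 + 553*s^2 - 456*s + 144)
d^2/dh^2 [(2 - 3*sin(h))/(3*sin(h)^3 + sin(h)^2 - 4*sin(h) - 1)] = (108*sin(h)^7 - 135*sin(h)^6 - 81*sin(h)^5 + 331*sin(h)^4 + 6*sin(h)^3 - 292*sin(h)^2 - 19*sin(h) + 92)/(3*sin(h)^3 + sin(h)^2 - 4*sin(h) - 1)^3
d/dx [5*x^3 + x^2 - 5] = x*(15*x + 2)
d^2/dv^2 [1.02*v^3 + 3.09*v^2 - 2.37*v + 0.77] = 6.12*v + 6.18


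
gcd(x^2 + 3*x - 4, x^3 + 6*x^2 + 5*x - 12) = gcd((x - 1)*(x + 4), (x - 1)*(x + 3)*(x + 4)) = x^2 + 3*x - 4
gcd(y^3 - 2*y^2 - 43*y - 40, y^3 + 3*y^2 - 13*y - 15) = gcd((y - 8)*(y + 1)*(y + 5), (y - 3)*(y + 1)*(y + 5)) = y^2 + 6*y + 5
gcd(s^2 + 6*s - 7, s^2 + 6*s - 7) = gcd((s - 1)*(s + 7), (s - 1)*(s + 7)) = s^2 + 6*s - 7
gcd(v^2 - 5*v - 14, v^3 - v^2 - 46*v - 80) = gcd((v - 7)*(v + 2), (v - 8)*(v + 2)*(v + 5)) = v + 2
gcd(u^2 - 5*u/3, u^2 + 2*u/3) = u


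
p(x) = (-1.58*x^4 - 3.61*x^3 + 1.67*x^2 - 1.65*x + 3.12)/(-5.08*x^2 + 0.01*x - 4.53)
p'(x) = (10.16*x - 0.01)*(-1.58*x^4 - 3.61*x^3 + 1.67*x^2 - 1.65*x + 3.12)/(-5.08*x^2 + 0.01*x - 4.53)^2 + (-6.32*x^3 - 10.83*x^2 + 3.34*x - 1.65)/(-5.08*x^2 + 0.01*x - 4.53) = (16.0528*x^5 + 18.2914*x^4 + 28.5574*x^3 + 40.6946*x^2 + 16.569*x + 7.4433)/(25.8064*x^4 - 0.1016*x^3 + 46.0249*x^2 - 0.0906*x + 20.5209)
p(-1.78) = -0.77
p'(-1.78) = -0.37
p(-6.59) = 8.26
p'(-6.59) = -3.38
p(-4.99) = 3.65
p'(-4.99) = -2.38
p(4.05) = 7.30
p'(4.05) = 3.25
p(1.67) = 1.29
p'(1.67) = 1.81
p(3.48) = 5.55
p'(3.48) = 2.90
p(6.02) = 14.90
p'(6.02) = 4.46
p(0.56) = -0.32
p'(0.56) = 0.99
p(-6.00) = 6.37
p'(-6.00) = -3.01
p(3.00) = 4.23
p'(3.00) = 2.61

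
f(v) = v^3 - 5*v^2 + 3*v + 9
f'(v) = 3*v^2 - 10*v + 3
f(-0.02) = 8.94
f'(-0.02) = 3.20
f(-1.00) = 0.00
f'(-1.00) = 16.00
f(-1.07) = -1.16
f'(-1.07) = 17.13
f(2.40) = 1.22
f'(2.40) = -3.72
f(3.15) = 0.09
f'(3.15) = 1.27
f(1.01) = 7.96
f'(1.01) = -4.04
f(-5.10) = -269.00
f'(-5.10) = 132.03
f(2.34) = 1.45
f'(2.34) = -3.97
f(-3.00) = -72.00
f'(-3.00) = 60.00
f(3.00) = 0.00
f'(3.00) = 0.00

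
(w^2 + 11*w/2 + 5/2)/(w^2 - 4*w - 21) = (2*w^2 + 11*w + 5)/(2*(w^2 - 4*w - 21))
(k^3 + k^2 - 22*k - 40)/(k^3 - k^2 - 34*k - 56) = (k - 5)/(k - 7)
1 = 1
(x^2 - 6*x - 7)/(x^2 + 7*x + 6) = (x - 7)/(x + 6)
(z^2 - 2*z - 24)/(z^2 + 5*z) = (z^2 - 2*z - 24)/(z*(z + 5))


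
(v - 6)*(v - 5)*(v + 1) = v^3 - 10*v^2 + 19*v + 30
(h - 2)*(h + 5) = h^2 + 3*h - 10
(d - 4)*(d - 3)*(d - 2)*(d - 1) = d^4 - 10*d^3 + 35*d^2 - 50*d + 24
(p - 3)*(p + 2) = p^2 - p - 6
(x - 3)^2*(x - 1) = x^3 - 7*x^2 + 15*x - 9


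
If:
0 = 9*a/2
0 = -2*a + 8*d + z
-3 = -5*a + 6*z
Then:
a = 0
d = 1/16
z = -1/2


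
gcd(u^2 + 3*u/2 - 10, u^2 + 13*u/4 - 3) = u + 4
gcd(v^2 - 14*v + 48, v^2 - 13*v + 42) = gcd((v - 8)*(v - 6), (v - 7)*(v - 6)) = v - 6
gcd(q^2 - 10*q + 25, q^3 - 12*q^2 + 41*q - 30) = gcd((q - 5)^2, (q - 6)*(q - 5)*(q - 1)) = q - 5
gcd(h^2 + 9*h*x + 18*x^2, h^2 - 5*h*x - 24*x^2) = h + 3*x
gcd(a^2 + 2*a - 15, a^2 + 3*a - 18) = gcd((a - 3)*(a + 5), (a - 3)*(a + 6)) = a - 3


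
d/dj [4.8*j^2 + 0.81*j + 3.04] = 9.6*j + 0.81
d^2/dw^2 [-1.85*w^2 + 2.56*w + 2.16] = -3.70000000000000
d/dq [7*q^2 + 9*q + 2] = 14*q + 9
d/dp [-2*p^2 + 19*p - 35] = 19 - 4*p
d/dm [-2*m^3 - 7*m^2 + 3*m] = -6*m^2 - 14*m + 3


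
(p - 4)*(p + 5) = p^2 + p - 20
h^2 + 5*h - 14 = (h - 2)*(h + 7)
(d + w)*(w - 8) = d*w - 8*d + w^2 - 8*w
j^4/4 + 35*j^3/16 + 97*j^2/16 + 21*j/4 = j*(j/4 + 1)*(j + 7/4)*(j + 3)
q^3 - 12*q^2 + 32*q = q*(q - 8)*(q - 4)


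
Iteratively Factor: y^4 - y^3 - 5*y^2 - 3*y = (y - 3)*(y^3 + 2*y^2 + y) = y*(y - 3)*(y^2 + 2*y + 1) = y*(y - 3)*(y + 1)*(y + 1)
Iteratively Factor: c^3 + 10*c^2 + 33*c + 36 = (c + 3)*(c^2 + 7*c + 12) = (c + 3)^2*(c + 4)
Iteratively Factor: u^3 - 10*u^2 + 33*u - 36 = (u - 4)*(u^2 - 6*u + 9) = (u - 4)*(u - 3)*(u - 3)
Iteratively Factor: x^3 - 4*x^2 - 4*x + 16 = (x - 2)*(x^2 - 2*x - 8) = (x - 2)*(x + 2)*(x - 4)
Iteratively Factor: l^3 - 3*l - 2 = (l + 1)*(l^2 - l - 2) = (l + 1)^2*(l - 2)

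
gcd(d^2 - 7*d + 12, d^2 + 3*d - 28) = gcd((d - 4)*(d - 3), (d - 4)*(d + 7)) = d - 4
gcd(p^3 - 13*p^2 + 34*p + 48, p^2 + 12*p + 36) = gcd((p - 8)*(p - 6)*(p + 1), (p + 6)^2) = 1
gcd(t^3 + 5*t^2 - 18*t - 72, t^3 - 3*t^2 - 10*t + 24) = t^2 - t - 12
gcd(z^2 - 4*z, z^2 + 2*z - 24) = z - 4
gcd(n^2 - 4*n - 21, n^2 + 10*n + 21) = n + 3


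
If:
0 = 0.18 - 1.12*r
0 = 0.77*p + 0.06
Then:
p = -0.08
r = 0.16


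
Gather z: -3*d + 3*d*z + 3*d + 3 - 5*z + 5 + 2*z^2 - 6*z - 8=2*z^2 + z*(3*d - 11)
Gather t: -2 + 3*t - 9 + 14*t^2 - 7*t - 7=14*t^2 - 4*t - 18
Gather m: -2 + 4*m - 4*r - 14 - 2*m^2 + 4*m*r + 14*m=-2*m^2 + m*(4*r + 18) - 4*r - 16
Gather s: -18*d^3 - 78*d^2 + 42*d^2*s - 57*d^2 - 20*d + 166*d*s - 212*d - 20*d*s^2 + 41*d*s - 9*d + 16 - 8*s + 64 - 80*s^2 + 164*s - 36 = -18*d^3 - 135*d^2 - 241*d + s^2*(-20*d - 80) + s*(42*d^2 + 207*d + 156) + 44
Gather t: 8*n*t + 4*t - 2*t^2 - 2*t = -2*t^2 + t*(8*n + 2)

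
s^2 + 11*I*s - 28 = (s + 4*I)*(s + 7*I)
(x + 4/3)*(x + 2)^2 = x^3 + 16*x^2/3 + 28*x/3 + 16/3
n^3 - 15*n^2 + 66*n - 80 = (n - 8)*(n - 5)*(n - 2)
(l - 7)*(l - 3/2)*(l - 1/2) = l^3 - 9*l^2 + 59*l/4 - 21/4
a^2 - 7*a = a*(a - 7)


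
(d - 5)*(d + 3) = d^2 - 2*d - 15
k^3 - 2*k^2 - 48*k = k*(k - 8)*(k + 6)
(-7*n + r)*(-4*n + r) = 28*n^2 - 11*n*r + r^2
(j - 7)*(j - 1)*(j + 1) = j^3 - 7*j^2 - j + 7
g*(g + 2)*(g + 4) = g^3 + 6*g^2 + 8*g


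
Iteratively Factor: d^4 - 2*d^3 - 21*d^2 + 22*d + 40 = (d + 4)*(d^3 - 6*d^2 + 3*d + 10) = (d - 5)*(d + 4)*(d^2 - d - 2) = (d - 5)*(d + 1)*(d + 4)*(d - 2)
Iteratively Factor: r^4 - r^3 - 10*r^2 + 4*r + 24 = (r - 2)*(r^3 + r^2 - 8*r - 12) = (r - 2)*(r + 2)*(r^2 - r - 6) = (r - 3)*(r - 2)*(r + 2)*(r + 2)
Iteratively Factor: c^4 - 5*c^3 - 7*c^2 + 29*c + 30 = (c - 3)*(c^3 - 2*c^2 - 13*c - 10) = (c - 3)*(c + 2)*(c^2 - 4*c - 5) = (c - 5)*(c - 3)*(c + 2)*(c + 1)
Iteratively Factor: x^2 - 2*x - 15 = (x - 5)*(x + 3)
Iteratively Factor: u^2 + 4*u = (u)*(u + 4)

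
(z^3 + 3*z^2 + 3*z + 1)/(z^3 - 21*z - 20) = (z^2 + 2*z + 1)/(z^2 - z - 20)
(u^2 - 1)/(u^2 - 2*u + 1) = (u + 1)/(u - 1)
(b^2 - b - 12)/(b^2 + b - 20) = (b + 3)/(b + 5)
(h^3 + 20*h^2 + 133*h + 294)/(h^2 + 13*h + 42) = h + 7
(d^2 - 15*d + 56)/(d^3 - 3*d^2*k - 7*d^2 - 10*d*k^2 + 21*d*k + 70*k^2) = (d - 8)/(d^2 - 3*d*k - 10*k^2)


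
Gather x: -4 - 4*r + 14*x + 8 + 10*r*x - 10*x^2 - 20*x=-4*r - 10*x^2 + x*(10*r - 6) + 4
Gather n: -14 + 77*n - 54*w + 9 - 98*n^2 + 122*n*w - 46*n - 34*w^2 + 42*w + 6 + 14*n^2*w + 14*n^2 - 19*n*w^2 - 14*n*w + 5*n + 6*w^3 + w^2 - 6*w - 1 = n^2*(14*w - 84) + n*(-19*w^2 + 108*w + 36) + 6*w^3 - 33*w^2 - 18*w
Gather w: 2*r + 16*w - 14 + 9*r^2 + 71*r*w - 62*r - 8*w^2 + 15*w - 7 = 9*r^2 - 60*r - 8*w^2 + w*(71*r + 31) - 21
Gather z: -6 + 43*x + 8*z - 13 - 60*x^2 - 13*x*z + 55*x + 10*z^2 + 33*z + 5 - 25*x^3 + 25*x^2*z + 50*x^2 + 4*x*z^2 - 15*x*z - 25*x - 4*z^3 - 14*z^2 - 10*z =-25*x^3 - 10*x^2 + 73*x - 4*z^3 + z^2*(4*x - 4) + z*(25*x^2 - 28*x + 31) - 14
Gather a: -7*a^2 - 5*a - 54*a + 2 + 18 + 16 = -7*a^2 - 59*a + 36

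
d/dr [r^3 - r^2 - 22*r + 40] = 3*r^2 - 2*r - 22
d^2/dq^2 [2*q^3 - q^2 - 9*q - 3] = 12*q - 2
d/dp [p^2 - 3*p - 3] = 2*p - 3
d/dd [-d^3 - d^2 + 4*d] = -3*d^2 - 2*d + 4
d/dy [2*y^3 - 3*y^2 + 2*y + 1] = 6*y^2 - 6*y + 2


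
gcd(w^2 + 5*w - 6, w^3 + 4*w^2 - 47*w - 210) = w + 6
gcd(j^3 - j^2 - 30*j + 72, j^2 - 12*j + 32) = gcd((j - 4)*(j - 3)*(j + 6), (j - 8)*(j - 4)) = j - 4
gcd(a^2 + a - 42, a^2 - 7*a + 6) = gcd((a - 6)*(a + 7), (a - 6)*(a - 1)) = a - 6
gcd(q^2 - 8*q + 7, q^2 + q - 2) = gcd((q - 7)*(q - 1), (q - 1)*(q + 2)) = q - 1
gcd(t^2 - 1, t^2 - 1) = t^2 - 1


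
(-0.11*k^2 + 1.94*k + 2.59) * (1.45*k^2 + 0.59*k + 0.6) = -0.1595*k^4 + 2.7481*k^3 + 4.8341*k^2 + 2.6921*k + 1.554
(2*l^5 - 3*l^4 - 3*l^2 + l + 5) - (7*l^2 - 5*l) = 2*l^5 - 3*l^4 - 10*l^2 + 6*l + 5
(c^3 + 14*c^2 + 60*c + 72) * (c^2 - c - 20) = c^5 + 13*c^4 + 26*c^3 - 268*c^2 - 1272*c - 1440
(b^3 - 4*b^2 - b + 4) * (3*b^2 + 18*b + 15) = 3*b^5 + 6*b^4 - 60*b^3 - 66*b^2 + 57*b + 60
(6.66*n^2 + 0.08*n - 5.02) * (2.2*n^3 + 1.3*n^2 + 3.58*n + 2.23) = 14.652*n^5 + 8.834*n^4 + 12.9028*n^3 + 8.6122*n^2 - 17.7932*n - 11.1946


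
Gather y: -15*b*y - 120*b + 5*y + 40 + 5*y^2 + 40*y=-120*b + 5*y^2 + y*(45 - 15*b) + 40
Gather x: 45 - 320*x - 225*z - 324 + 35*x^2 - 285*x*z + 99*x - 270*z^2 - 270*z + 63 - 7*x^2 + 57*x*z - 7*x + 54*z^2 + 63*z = 28*x^2 + x*(-228*z - 228) - 216*z^2 - 432*z - 216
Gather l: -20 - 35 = -55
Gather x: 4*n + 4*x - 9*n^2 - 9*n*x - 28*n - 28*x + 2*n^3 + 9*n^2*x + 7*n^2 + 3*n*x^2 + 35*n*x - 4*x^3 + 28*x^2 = 2*n^3 - 2*n^2 - 24*n - 4*x^3 + x^2*(3*n + 28) + x*(9*n^2 + 26*n - 24)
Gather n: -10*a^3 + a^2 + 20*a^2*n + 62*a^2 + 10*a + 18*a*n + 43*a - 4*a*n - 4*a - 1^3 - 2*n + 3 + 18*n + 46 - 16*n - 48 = -10*a^3 + 63*a^2 + 49*a + n*(20*a^2 + 14*a)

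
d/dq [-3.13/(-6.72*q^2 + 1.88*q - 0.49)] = (5.8844 - 42.0672*q)/(6.72*q^2 - 1.88*q + 0.49)^2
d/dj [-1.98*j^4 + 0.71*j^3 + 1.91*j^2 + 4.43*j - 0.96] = -7.92*j^3 + 2.13*j^2 + 3.82*j + 4.43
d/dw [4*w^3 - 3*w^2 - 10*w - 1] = 12*w^2 - 6*w - 10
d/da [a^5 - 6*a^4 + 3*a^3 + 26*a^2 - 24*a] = 5*a^4 - 24*a^3 + 9*a^2 + 52*a - 24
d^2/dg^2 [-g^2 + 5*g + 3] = -2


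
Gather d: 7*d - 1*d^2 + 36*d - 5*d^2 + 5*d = -6*d^2 + 48*d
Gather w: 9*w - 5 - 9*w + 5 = 0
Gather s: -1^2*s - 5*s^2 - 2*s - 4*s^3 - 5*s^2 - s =-4*s^3 - 10*s^2 - 4*s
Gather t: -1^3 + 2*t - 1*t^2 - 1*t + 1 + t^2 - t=0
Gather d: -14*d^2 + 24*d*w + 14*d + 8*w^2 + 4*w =-14*d^2 + d*(24*w + 14) + 8*w^2 + 4*w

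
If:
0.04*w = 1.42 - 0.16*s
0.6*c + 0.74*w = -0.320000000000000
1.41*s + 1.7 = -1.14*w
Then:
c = 21.73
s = 13.39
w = -18.05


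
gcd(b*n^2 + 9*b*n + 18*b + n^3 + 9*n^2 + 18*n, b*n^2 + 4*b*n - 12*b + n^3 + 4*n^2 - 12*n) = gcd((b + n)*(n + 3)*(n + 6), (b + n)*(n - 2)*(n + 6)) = b*n + 6*b + n^2 + 6*n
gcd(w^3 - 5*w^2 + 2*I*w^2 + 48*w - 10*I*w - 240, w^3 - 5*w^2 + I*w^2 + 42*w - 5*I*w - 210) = w^2 + w*(-5 - 6*I) + 30*I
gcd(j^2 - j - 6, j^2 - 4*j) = 1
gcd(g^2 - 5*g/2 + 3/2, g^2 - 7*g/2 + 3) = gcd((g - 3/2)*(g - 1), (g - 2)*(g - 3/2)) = g - 3/2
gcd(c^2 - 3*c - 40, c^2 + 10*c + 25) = c + 5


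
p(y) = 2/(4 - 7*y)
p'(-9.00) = 0.00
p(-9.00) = 0.03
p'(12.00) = 0.00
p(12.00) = -0.02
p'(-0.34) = 0.34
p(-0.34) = 0.31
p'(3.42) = 0.04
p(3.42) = -0.10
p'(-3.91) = 0.01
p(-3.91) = 0.06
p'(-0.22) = 0.46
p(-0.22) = 0.36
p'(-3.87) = 0.01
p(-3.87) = 0.06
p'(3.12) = 0.04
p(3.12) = -0.11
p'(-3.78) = 0.02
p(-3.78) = 0.07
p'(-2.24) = 0.04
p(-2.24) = 0.10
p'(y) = 14/(4 - 7*y)^2 = 14/(7*y - 4)^2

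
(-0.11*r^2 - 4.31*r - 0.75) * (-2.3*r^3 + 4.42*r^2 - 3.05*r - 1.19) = 0.253*r^5 + 9.4268*r^4 - 16.9897*r^3 + 9.9614*r^2 + 7.4164*r + 0.8925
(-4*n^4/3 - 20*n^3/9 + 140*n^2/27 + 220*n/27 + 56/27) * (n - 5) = -4*n^5/3 + 40*n^4/9 + 440*n^3/27 - 160*n^2/9 - 116*n/3 - 280/27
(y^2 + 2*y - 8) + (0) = y^2 + 2*y - 8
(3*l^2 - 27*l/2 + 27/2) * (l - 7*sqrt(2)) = 3*l^3 - 21*sqrt(2)*l^2 - 27*l^2/2 + 27*l/2 + 189*sqrt(2)*l/2 - 189*sqrt(2)/2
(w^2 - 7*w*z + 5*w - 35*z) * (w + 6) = w^3 - 7*w^2*z + 11*w^2 - 77*w*z + 30*w - 210*z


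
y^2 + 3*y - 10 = (y - 2)*(y + 5)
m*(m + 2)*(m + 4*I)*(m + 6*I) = m^4 + 2*m^3 + 10*I*m^3 - 24*m^2 + 20*I*m^2 - 48*m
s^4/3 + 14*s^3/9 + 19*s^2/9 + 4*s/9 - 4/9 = (s/3 + 1/3)*(s - 1/3)*(s + 2)^2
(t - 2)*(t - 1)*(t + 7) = t^3 + 4*t^2 - 19*t + 14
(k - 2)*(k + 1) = k^2 - k - 2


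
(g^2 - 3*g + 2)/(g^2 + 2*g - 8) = (g - 1)/(g + 4)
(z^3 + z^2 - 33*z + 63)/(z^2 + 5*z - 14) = (z^2 - 6*z + 9)/(z - 2)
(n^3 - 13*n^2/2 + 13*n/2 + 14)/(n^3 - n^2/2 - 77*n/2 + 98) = (n + 1)/(n + 7)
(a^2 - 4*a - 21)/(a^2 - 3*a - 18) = (a - 7)/(a - 6)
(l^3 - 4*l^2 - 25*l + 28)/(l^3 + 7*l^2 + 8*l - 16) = (l - 7)/(l + 4)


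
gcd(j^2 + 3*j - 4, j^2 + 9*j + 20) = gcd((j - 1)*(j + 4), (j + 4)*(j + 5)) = j + 4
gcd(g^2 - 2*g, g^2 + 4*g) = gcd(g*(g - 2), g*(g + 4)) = g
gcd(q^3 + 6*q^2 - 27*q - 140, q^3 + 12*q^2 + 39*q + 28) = q^2 + 11*q + 28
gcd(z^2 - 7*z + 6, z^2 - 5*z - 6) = z - 6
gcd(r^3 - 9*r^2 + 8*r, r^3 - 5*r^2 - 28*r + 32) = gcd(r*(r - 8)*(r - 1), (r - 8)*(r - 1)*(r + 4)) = r^2 - 9*r + 8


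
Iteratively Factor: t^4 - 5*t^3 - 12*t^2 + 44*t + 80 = (t - 5)*(t^3 - 12*t - 16) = (t - 5)*(t - 4)*(t^2 + 4*t + 4) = (t - 5)*(t - 4)*(t + 2)*(t + 2)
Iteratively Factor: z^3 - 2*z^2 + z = (z - 1)*(z^2 - z) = (z - 1)^2*(z)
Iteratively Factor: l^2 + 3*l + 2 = (l + 2)*(l + 1)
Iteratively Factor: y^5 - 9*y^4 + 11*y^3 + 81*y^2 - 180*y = (y - 4)*(y^4 - 5*y^3 - 9*y^2 + 45*y) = (y - 4)*(y + 3)*(y^3 - 8*y^2 + 15*y) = (y - 5)*(y - 4)*(y + 3)*(y^2 - 3*y) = y*(y - 5)*(y - 4)*(y + 3)*(y - 3)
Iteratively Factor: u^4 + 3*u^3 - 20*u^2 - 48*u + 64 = (u - 1)*(u^3 + 4*u^2 - 16*u - 64) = (u - 1)*(u + 4)*(u^2 - 16) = (u - 1)*(u + 4)^2*(u - 4)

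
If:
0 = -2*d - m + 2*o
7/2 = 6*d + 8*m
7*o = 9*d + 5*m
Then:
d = -3/4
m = 1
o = -1/4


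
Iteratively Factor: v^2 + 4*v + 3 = (v + 1)*(v + 3)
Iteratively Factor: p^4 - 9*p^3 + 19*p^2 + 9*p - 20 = (p - 4)*(p^3 - 5*p^2 - p + 5) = (p - 5)*(p - 4)*(p^2 - 1) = (p - 5)*(p - 4)*(p - 1)*(p + 1)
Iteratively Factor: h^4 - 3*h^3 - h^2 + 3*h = (h - 3)*(h^3 - h) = (h - 3)*(h - 1)*(h^2 + h) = (h - 3)*(h - 1)*(h + 1)*(h)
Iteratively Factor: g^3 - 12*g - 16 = (g + 2)*(g^2 - 2*g - 8) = (g - 4)*(g + 2)*(g + 2)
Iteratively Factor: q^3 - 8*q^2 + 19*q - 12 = (q - 4)*(q^2 - 4*q + 3) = (q - 4)*(q - 1)*(q - 3)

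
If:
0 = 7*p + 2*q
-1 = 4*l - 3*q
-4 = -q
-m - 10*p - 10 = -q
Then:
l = 11/4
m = 38/7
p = -8/7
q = 4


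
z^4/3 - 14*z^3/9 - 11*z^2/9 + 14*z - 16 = (z/3 + 1)*(z - 3)*(z - 8/3)*(z - 2)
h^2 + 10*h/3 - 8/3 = (h - 2/3)*(h + 4)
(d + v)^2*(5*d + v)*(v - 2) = 5*d^3*v - 10*d^3 + 11*d^2*v^2 - 22*d^2*v + 7*d*v^3 - 14*d*v^2 + v^4 - 2*v^3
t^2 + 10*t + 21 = (t + 3)*(t + 7)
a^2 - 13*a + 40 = (a - 8)*(a - 5)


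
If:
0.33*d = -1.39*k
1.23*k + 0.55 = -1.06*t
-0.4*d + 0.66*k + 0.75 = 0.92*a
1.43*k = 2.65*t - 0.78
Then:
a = -0.40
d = 2.01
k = -0.48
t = 0.04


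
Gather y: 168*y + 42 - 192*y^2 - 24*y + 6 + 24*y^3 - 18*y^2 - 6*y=24*y^3 - 210*y^2 + 138*y + 48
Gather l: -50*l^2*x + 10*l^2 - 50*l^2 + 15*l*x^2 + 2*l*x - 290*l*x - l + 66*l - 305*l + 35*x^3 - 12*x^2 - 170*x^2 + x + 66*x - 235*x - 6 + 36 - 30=l^2*(-50*x - 40) + l*(15*x^2 - 288*x - 240) + 35*x^3 - 182*x^2 - 168*x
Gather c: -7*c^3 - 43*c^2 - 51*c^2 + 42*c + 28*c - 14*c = -7*c^3 - 94*c^2 + 56*c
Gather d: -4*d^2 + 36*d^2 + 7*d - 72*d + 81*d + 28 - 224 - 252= 32*d^2 + 16*d - 448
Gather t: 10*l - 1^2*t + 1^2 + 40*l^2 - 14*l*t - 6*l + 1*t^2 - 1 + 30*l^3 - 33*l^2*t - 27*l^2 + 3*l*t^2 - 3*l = 30*l^3 + 13*l^2 + l + t^2*(3*l + 1) + t*(-33*l^2 - 14*l - 1)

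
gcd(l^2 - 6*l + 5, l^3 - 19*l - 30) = l - 5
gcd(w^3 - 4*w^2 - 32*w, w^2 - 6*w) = w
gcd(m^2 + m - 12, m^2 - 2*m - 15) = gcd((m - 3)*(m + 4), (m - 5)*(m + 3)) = 1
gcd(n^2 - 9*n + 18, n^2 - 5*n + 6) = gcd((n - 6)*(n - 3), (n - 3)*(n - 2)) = n - 3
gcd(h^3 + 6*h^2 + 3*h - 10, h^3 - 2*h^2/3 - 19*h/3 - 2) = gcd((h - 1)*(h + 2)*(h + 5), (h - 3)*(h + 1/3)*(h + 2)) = h + 2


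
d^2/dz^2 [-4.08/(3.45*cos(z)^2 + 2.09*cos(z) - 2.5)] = (194.2488*(1 - cos(z)^2)^2 + 88.25652*cos(z)^3 + 255.706248*cos(z)^2 - 155.19504*cos(z) - 300.272496)/(3.45*cos(z)^2 + 2.09*cos(z) - 2.5)^3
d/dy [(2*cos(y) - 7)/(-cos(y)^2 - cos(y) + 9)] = (14*cos(y) - cos(2*y) - 12)*sin(y)/(cos(y)^2 + cos(y) - 9)^2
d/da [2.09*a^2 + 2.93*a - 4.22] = 4.18*a + 2.93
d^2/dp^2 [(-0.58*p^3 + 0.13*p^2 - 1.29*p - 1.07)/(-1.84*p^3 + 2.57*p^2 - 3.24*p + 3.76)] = (7.105427357601e-15*p^7 + 4.605152*p^6 + 5.45817600000004*p^5 + 59.6723040000001*p^4 - 93.085894*p^3 + 152.916306*p^2 - 34.636248*p + 29.540432)/(6.229504*p^9 - 26.102976*p^8 + 69.36708*p^7 - 147.092033*p^6 + 228.828108*p^5 - 289.933464*p^4 + 299.904384*p^3 - 227.413824*p^2 + 137.417472*p - 53.157376)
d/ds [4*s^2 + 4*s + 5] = 8*s + 4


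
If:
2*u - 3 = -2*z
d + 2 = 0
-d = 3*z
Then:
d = -2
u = 5/6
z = 2/3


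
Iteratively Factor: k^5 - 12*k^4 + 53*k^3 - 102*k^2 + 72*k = (k - 3)*(k^4 - 9*k^3 + 26*k^2 - 24*k) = k*(k - 3)*(k^3 - 9*k^2 + 26*k - 24) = k*(k - 4)*(k - 3)*(k^2 - 5*k + 6) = k*(k - 4)*(k - 3)^2*(k - 2)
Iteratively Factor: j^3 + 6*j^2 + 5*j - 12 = (j + 3)*(j^2 + 3*j - 4) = (j + 3)*(j + 4)*(j - 1)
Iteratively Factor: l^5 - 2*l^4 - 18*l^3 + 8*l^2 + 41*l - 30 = (l - 1)*(l^4 - l^3 - 19*l^2 - 11*l + 30) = (l - 1)*(l + 3)*(l^3 - 4*l^2 - 7*l + 10) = (l - 1)^2*(l + 3)*(l^2 - 3*l - 10) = (l - 5)*(l - 1)^2*(l + 3)*(l + 2)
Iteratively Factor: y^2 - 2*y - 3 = (y + 1)*(y - 3)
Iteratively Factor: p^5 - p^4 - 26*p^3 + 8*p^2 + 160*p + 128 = (p + 4)*(p^4 - 5*p^3 - 6*p^2 + 32*p + 32) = (p + 1)*(p + 4)*(p^3 - 6*p^2 + 32) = (p - 4)*(p + 1)*(p + 4)*(p^2 - 2*p - 8) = (p - 4)^2*(p + 1)*(p + 4)*(p + 2)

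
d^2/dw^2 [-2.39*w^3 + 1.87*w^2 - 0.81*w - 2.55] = 3.74 - 14.34*w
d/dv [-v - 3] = -1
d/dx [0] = 0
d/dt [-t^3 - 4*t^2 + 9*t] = -3*t^2 - 8*t + 9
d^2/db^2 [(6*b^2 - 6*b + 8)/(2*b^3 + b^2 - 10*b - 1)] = 4*(12*b^6 - 36*b^5 + 258*b^4 + 73*b^3 - 255*b^2 - 105*b + 437)/(8*b^9 + 12*b^8 - 114*b^7 - 131*b^6 + 558*b^5 + 417*b^4 - 934*b^3 - 297*b^2 - 30*b - 1)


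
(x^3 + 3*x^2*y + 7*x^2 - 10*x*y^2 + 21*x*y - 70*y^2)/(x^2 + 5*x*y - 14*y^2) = (x^2 + 5*x*y + 7*x + 35*y)/(x + 7*y)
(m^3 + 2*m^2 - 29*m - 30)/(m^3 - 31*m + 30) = (m + 1)/(m - 1)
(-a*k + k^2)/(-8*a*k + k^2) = (a - k)/(8*a - k)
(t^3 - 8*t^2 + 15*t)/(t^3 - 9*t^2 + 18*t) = (t - 5)/(t - 6)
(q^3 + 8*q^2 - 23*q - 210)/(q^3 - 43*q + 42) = (q^2 + q - 30)/(q^2 - 7*q + 6)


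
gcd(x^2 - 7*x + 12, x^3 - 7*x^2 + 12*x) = x^2 - 7*x + 12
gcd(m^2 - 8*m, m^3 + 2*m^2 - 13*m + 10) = 1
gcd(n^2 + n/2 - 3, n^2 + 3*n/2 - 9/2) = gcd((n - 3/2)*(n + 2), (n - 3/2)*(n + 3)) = n - 3/2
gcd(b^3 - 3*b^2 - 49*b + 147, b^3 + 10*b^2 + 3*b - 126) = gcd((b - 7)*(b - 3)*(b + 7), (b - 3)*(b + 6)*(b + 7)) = b^2 + 4*b - 21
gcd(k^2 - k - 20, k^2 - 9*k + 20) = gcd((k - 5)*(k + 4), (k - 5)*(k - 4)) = k - 5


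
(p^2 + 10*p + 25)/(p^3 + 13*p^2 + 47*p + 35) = (p + 5)/(p^2 + 8*p + 7)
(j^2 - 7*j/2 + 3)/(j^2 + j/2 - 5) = (2*j - 3)/(2*j + 5)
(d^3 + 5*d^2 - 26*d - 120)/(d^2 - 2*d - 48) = (d^2 - d - 20)/(d - 8)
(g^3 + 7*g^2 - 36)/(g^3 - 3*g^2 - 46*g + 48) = (g^2 + g - 6)/(g^2 - 9*g + 8)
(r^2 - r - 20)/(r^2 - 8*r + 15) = (r + 4)/(r - 3)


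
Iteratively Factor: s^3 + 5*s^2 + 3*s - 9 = (s - 1)*(s^2 + 6*s + 9) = (s - 1)*(s + 3)*(s + 3)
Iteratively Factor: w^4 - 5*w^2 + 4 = (w - 2)*(w^3 + 2*w^2 - w - 2) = (w - 2)*(w + 2)*(w^2 - 1) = (w - 2)*(w + 1)*(w + 2)*(w - 1)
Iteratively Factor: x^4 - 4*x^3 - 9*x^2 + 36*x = (x)*(x^3 - 4*x^2 - 9*x + 36) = x*(x - 4)*(x^2 - 9) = x*(x - 4)*(x + 3)*(x - 3)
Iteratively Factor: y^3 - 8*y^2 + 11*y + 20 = (y - 4)*(y^2 - 4*y - 5) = (y - 4)*(y + 1)*(y - 5)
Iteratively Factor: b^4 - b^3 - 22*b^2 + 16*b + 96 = (b - 4)*(b^3 + 3*b^2 - 10*b - 24) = (b - 4)*(b + 4)*(b^2 - b - 6) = (b - 4)*(b + 2)*(b + 4)*(b - 3)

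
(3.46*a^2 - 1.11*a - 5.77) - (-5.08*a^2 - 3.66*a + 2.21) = 8.54*a^2 + 2.55*a - 7.98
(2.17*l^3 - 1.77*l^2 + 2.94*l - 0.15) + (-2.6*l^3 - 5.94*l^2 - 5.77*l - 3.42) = -0.43*l^3 - 7.71*l^2 - 2.83*l - 3.57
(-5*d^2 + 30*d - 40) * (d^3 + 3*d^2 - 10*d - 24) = -5*d^5 + 15*d^4 + 100*d^3 - 300*d^2 - 320*d + 960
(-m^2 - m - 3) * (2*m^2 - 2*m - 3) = -2*m^4 - m^2 + 9*m + 9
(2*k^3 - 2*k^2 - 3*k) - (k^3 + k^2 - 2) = k^3 - 3*k^2 - 3*k + 2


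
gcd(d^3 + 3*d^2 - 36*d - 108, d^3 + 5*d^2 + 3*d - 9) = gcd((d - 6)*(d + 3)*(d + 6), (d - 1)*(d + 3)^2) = d + 3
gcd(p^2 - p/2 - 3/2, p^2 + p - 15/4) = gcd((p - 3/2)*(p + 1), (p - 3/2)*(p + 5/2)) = p - 3/2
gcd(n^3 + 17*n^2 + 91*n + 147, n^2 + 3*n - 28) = n + 7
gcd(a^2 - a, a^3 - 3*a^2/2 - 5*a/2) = a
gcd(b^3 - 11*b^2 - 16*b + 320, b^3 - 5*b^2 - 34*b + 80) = b^2 - 3*b - 40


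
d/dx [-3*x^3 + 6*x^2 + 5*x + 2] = -9*x^2 + 12*x + 5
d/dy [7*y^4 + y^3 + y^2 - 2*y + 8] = 28*y^3 + 3*y^2 + 2*y - 2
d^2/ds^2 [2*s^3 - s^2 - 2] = 12*s - 2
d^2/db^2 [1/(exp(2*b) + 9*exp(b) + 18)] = (2*(2*exp(b) + 9)^2*exp(b) - (4*exp(b) + 9)*(exp(2*b) + 9*exp(b) + 18))*exp(b)/(exp(2*b) + 9*exp(b) + 18)^3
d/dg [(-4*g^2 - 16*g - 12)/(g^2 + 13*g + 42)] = 12*(-3*g^2 - 26*g - 43)/(g^4 + 26*g^3 + 253*g^2 + 1092*g + 1764)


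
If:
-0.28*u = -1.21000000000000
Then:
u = 4.32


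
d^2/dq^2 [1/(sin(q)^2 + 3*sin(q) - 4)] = (-35*sin(q) + sin(3*q) + 13*cos(2*q)/2 - 65/2)/((sin(q) - 1)^2*(sin(q) + 4)^3)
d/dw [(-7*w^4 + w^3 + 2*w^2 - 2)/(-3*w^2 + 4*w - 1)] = (42*w^5 - 87*w^4 + 36*w^3 + 5*w^2 - 16*w + 8)/(9*w^4 - 24*w^3 + 22*w^2 - 8*w + 1)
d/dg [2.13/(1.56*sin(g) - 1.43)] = -3.3228*cos(g)/(1.56*sin(g) - 1.43)^2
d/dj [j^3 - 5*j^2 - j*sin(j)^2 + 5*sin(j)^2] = 3*j^2 - j*sin(2*j) - 10*j - sin(j)^2 + 5*sin(2*j)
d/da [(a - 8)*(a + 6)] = 2*a - 2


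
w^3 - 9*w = w*(w - 3)*(w + 3)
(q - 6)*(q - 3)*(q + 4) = q^3 - 5*q^2 - 18*q + 72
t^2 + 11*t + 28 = (t + 4)*(t + 7)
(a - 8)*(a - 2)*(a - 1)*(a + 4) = a^4 - 7*a^3 - 18*a^2 + 88*a - 64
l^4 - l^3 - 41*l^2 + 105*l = l*(l - 5)*(l - 3)*(l + 7)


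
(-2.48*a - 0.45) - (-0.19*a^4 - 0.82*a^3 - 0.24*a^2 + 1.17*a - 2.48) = 0.19*a^4 + 0.82*a^3 + 0.24*a^2 - 3.65*a + 2.03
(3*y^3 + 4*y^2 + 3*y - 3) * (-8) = -24*y^3 - 32*y^2 - 24*y + 24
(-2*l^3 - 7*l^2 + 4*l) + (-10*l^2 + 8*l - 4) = -2*l^3 - 17*l^2 + 12*l - 4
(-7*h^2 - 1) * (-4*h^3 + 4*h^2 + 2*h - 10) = 28*h^5 - 28*h^4 - 10*h^3 + 66*h^2 - 2*h + 10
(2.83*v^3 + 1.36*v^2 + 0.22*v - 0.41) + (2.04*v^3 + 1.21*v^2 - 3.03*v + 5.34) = 4.87*v^3 + 2.57*v^2 - 2.81*v + 4.93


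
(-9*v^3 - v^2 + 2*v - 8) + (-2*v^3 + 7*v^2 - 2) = -11*v^3 + 6*v^2 + 2*v - 10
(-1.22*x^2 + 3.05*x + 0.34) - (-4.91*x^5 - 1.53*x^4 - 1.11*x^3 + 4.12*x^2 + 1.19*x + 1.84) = 4.91*x^5 + 1.53*x^4 + 1.11*x^3 - 5.34*x^2 + 1.86*x - 1.5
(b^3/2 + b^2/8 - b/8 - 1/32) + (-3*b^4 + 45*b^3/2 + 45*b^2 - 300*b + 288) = -3*b^4 + 23*b^3 + 361*b^2/8 - 2401*b/8 + 9215/32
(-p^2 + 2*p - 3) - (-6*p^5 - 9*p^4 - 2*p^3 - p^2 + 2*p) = 6*p^5 + 9*p^4 + 2*p^3 - 3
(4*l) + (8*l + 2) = 12*l + 2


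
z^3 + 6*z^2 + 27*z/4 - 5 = (z - 1/2)*(z + 5/2)*(z + 4)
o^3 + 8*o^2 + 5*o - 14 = (o - 1)*(o + 2)*(o + 7)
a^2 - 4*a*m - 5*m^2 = (a - 5*m)*(a + m)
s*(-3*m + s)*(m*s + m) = -3*m^2*s^2 - 3*m^2*s + m*s^3 + m*s^2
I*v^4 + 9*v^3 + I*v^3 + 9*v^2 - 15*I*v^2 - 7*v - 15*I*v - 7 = (v + 1)*(v - 7*I)*(v - I)*(I*v + 1)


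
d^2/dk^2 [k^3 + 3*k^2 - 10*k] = 6*k + 6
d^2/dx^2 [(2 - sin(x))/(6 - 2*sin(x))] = (-3*sin(x) + cos(x)^2 + 1)/(2*(sin(x) - 3)^3)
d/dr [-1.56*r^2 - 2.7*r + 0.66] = -3.12*r - 2.7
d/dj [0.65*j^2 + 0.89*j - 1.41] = 1.3*j + 0.89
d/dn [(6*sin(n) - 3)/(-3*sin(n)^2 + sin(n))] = 3*(6*cos(n) - 6/tan(n) + cos(n)/sin(n)^2)/(3*sin(n) - 1)^2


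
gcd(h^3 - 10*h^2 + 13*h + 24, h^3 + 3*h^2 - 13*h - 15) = h^2 - 2*h - 3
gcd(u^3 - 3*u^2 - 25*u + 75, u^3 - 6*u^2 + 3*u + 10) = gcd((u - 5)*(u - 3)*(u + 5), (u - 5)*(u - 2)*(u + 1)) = u - 5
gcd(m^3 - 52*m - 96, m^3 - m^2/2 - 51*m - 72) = m^2 - 2*m - 48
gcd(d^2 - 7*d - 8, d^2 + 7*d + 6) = d + 1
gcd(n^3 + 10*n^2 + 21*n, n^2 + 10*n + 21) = n^2 + 10*n + 21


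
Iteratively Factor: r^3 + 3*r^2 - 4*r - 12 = (r + 3)*(r^2 - 4) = (r - 2)*(r + 3)*(r + 2)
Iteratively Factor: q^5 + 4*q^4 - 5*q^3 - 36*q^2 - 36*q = (q + 2)*(q^4 + 2*q^3 - 9*q^2 - 18*q) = (q + 2)*(q + 3)*(q^3 - q^2 - 6*q) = (q - 3)*(q + 2)*(q + 3)*(q^2 + 2*q) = (q - 3)*(q + 2)^2*(q + 3)*(q)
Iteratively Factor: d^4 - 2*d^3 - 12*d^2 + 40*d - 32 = (d - 2)*(d^3 - 12*d + 16) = (d - 2)*(d + 4)*(d^2 - 4*d + 4) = (d - 2)^2*(d + 4)*(d - 2)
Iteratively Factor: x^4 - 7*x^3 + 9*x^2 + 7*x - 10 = (x - 1)*(x^3 - 6*x^2 + 3*x + 10) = (x - 5)*(x - 1)*(x^2 - x - 2) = (x - 5)*(x - 2)*(x - 1)*(x + 1)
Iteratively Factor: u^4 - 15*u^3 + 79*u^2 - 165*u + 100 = (u - 5)*(u^3 - 10*u^2 + 29*u - 20) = (u - 5)*(u - 1)*(u^2 - 9*u + 20) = (u - 5)*(u - 4)*(u - 1)*(u - 5)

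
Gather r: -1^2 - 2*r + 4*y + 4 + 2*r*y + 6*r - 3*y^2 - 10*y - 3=r*(2*y + 4) - 3*y^2 - 6*y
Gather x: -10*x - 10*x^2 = -10*x^2 - 10*x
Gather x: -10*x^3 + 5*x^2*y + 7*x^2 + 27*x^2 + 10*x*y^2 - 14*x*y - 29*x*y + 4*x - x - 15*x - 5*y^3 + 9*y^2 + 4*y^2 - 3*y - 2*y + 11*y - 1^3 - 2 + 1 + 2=-10*x^3 + x^2*(5*y + 34) + x*(10*y^2 - 43*y - 12) - 5*y^3 + 13*y^2 + 6*y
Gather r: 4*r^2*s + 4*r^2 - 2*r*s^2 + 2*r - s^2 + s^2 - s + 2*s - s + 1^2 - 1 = r^2*(4*s + 4) + r*(2 - 2*s^2)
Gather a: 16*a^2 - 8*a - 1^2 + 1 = 16*a^2 - 8*a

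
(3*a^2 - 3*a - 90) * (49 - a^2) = -3*a^4 + 3*a^3 + 237*a^2 - 147*a - 4410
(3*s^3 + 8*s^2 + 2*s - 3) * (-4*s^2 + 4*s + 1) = -12*s^5 - 20*s^4 + 27*s^3 + 28*s^2 - 10*s - 3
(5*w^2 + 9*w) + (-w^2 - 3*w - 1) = 4*w^2 + 6*w - 1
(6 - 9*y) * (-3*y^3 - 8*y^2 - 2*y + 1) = 27*y^4 + 54*y^3 - 30*y^2 - 21*y + 6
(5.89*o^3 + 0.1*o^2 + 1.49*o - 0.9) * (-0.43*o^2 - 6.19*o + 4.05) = -2.5327*o^5 - 36.5021*o^4 + 22.5948*o^3 - 8.4311*o^2 + 11.6055*o - 3.645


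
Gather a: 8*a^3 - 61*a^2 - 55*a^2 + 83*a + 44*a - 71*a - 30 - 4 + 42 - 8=8*a^3 - 116*a^2 + 56*a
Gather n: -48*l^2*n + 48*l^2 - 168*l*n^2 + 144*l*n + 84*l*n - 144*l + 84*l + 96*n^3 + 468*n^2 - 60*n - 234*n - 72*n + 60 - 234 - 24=48*l^2 - 60*l + 96*n^3 + n^2*(468 - 168*l) + n*(-48*l^2 + 228*l - 366) - 198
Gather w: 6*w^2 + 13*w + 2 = 6*w^2 + 13*w + 2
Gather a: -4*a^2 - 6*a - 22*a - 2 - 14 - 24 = -4*a^2 - 28*a - 40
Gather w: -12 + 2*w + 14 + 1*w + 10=3*w + 12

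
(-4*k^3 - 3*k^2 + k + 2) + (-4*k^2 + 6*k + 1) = -4*k^3 - 7*k^2 + 7*k + 3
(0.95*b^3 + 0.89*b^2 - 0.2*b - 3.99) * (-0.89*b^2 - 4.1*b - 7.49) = -0.8455*b^5 - 4.6871*b^4 - 10.5865*b^3 - 2.295*b^2 + 17.857*b + 29.8851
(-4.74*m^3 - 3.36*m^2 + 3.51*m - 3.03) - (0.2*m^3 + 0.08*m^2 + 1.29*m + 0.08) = -4.94*m^3 - 3.44*m^2 + 2.22*m - 3.11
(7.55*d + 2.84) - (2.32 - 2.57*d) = 10.12*d + 0.52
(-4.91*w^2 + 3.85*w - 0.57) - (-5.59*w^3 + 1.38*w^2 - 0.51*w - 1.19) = 5.59*w^3 - 6.29*w^2 + 4.36*w + 0.62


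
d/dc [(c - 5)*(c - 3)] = 2*c - 8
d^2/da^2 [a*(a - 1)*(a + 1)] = 6*a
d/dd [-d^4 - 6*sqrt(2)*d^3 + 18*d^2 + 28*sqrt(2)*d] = -4*d^3 - 18*sqrt(2)*d^2 + 36*d + 28*sqrt(2)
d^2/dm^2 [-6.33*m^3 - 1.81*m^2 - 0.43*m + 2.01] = -37.98*m - 3.62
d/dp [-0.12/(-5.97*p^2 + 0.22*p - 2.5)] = (0.0264 - 1.4328*p)/(5.97*p^2 - 0.22*p + 2.5)^2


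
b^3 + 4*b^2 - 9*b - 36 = (b - 3)*(b + 3)*(b + 4)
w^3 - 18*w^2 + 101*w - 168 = (w - 8)*(w - 7)*(w - 3)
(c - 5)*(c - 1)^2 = c^3 - 7*c^2 + 11*c - 5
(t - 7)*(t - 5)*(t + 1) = t^3 - 11*t^2 + 23*t + 35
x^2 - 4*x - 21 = (x - 7)*(x + 3)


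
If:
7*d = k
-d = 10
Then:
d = -10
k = -70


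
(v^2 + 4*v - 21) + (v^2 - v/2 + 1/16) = 2*v^2 + 7*v/2 - 335/16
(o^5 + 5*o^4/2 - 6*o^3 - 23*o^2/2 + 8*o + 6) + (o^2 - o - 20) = o^5 + 5*o^4/2 - 6*o^3 - 21*o^2/2 + 7*o - 14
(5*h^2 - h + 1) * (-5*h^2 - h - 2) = -25*h^4 - 14*h^2 + h - 2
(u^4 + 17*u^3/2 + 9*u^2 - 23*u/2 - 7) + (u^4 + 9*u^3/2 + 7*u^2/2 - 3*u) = 2*u^4 + 13*u^3 + 25*u^2/2 - 29*u/2 - 7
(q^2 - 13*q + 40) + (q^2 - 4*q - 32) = 2*q^2 - 17*q + 8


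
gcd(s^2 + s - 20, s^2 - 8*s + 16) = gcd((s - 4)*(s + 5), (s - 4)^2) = s - 4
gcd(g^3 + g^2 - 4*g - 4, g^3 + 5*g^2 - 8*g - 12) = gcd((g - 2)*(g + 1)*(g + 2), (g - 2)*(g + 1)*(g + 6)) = g^2 - g - 2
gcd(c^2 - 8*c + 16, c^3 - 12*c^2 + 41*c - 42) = 1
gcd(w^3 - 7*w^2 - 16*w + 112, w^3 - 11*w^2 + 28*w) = w^2 - 11*w + 28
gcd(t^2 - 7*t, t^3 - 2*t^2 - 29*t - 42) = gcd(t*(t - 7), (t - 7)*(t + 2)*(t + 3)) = t - 7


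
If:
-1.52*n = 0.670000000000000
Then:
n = -0.44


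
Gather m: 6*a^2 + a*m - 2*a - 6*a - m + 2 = 6*a^2 - 8*a + m*(a - 1) + 2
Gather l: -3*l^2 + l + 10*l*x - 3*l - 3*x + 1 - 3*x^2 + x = -3*l^2 + l*(10*x - 2) - 3*x^2 - 2*x + 1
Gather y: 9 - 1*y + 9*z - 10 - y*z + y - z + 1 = -y*z + 8*z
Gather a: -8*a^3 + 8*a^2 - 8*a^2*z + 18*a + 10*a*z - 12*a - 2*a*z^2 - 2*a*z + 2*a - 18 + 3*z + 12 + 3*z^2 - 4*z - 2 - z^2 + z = -8*a^3 + a^2*(8 - 8*z) + a*(-2*z^2 + 8*z + 8) + 2*z^2 - 8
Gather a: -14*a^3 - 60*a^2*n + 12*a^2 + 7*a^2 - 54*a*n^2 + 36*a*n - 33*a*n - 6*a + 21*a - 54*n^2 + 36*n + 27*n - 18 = -14*a^3 + a^2*(19 - 60*n) + a*(-54*n^2 + 3*n + 15) - 54*n^2 + 63*n - 18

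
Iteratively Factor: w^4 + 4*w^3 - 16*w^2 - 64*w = (w + 4)*(w^3 - 16*w) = (w + 4)^2*(w^2 - 4*w) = w*(w + 4)^2*(w - 4)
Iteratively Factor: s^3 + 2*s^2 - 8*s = (s)*(s^2 + 2*s - 8) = s*(s - 2)*(s + 4)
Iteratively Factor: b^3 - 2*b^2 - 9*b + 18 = (b - 3)*(b^2 + b - 6) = (b - 3)*(b - 2)*(b + 3)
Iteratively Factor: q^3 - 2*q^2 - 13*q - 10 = (q + 1)*(q^2 - 3*q - 10) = (q - 5)*(q + 1)*(q + 2)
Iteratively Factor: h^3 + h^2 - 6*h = (h)*(h^2 + h - 6) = h*(h + 3)*(h - 2)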